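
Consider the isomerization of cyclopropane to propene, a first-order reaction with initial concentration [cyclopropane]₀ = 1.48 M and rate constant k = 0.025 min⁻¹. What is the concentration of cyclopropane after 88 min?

0.164 M

Step 1: For a first-order reaction: [cyclopropane] = [cyclopropane]₀ × e^(-kt)
Step 2: [cyclopropane] = 1.48 × e^(-0.025 × 88)
Step 3: [cyclopropane] = 1.48 × e^(-2.2)
Step 4: [cyclopropane] = 1.48 × 0.110803 = 0.164 M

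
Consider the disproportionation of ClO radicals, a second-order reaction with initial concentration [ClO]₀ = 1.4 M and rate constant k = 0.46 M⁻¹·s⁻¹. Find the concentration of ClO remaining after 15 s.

0.1313 M

Step 1: For a second-order reaction: 1/[ClO] = 1/[ClO]₀ + kt
Step 2: 1/[ClO] = 1/1.4 + 0.46 × 15
Step 3: 1/[ClO] = 0.7143 + 6.9 = 7.614
Step 4: [ClO] = 1/7.614 = 0.1313 M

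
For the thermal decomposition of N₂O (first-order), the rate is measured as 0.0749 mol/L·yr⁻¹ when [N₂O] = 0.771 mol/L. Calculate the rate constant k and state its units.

0.09715 yr⁻¹

Step 1: rate = k[N₂O]^1, so k = rate / [N₂O]^1.
Step 2: k = 0.0749 / (0.771)^1 = 0.0749 / 0.771.
Step 3: k = 0.09715 yr⁻¹.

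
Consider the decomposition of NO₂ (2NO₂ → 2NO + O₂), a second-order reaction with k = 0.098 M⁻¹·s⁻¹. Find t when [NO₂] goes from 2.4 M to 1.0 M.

5.952 s

Step 1: For second-order: t = (1/[NO₂] - 1/[NO₂]₀)/k
Step 2: t = (1/1.0 - 1/2.4)/0.098
Step 3: t = (1 - 0.4167)/0.098
Step 4: t = 0.5833/0.098 = 5.952 s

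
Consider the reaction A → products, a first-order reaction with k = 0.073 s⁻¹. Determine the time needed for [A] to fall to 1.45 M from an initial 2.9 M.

9.495 s

Step 1: For first-order: t = ln([A]₀/[A])/k
Step 2: t = ln(2.9/1.45)/0.073
Step 3: t = ln(2)/0.073
Step 4: t = 0.6931/0.073 = 9.495 s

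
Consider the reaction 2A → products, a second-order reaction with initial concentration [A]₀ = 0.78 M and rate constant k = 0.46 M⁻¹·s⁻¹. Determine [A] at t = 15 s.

0.1222 M

Step 1: For a second-order reaction: 1/[A] = 1/[A]₀ + kt
Step 2: 1/[A] = 1/0.78 + 0.46 × 15
Step 3: 1/[A] = 1.282 + 6.9 = 8.182
Step 4: [A] = 1/8.182 = 0.1222 M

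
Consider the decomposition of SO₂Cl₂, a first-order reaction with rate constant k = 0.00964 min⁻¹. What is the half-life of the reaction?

71.9 min

Step 1: For a first-order reaction, t₁/₂ = ln(2)/k
Step 2: t₁/₂ = ln(2)/0.00964
Step 3: t₁/₂ = 0.6931/0.00964 = 71.9 min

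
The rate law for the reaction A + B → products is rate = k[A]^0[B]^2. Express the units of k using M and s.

M⁻¹·s⁻¹

Step 1: Overall order = 0 + 2 = 2.
Step 2: rate has units M·s⁻¹; [A]^0[B]^2 has units M^2.
Step 3: k = rate/([A]^0[B]^2), so units of k = M^(1-2)·s⁻¹ = M⁻¹·s⁻¹.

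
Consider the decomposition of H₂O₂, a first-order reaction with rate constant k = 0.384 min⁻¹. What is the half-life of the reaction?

1.805 min

Step 1: For a first-order reaction, t₁/₂ = ln(2)/k
Step 2: t₁/₂ = ln(2)/0.384
Step 3: t₁/₂ = 0.6931/0.384 = 1.805 min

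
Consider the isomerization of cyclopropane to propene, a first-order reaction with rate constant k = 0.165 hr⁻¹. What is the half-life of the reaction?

4.201 hr

Step 1: For a first-order reaction, t₁/₂ = ln(2)/k
Step 2: t₁/₂ = ln(2)/0.165
Step 3: t₁/₂ = 0.6931/0.165 = 4.201 hr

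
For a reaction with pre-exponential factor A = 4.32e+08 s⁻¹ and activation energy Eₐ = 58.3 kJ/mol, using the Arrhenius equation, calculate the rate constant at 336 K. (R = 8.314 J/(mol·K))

3.73e-01 s⁻¹

Step 1: Use the Arrhenius equation: k = A × exp(-Eₐ/RT)
Step 2: Convert Eₐ to J/mol: 58.3 kJ/mol = 58300 J/mol
Step 3: Calculate the exponent: -Eₐ/(RT) = -58300/(8.314 × 336) = -20.86985
Step 4: k = 4.32e+08 × exp(-20.86985)
Step 5: k = 4.32e+08 × 8.63653e-10 = 3.7310e-01 s⁻¹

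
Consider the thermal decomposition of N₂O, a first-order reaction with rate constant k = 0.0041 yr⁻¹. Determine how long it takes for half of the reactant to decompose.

169.1 yr

Step 1: For a first-order reaction, t₁/₂ = ln(2)/k
Step 2: t₁/₂ = ln(2)/0.0041
Step 3: t₁/₂ = 0.6931/0.0041 = 169.1 yr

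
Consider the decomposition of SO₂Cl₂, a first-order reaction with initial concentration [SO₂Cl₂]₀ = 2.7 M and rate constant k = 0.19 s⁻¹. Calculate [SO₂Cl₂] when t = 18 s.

0.08832 M

Step 1: For a first-order reaction: [SO₂Cl₂] = [SO₂Cl₂]₀ × e^(-kt)
Step 2: [SO₂Cl₂] = 2.7 × e^(-0.19 × 18)
Step 3: [SO₂Cl₂] = 2.7 × e^(-3.42)
Step 4: [SO₂Cl₂] = 2.7 × 0.0327124 = 0.08832 M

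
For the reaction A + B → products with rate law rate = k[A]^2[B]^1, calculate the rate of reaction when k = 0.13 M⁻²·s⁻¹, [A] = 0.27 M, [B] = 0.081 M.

0.0007676 M/s

Step 1: The rate law is rate = k[A]^2[B]^1
Step 2: Substitute: rate = 0.13 × (0.27)^2 × (0.081)^1
Step 3: rate = 0.13 × 0.0729 × 0.081 = 0.000767637 M/s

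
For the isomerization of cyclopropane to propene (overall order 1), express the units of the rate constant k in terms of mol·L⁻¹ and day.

day⁻¹

Step 1: For overall order n, rate = k × (concentration)^n.
Step 2: Rate has units mol·L⁻¹·day⁻¹; concentration term has units (mol·L⁻¹)^1.
Step 3: k = rate / (concentration)^n, so units of k = (mol·L⁻¹)^(1-1)·day⁻¹ = day⁻¹.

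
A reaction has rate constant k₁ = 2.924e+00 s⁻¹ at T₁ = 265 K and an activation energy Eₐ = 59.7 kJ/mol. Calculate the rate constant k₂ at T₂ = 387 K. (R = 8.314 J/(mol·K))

1.499e+04 s⁻¹

Step 1: Use the two-temperature Arrhenius form: ln(k₂/k₁) = -Eₐ/R × (1/T₂ - 1/T₁)
Step 2: Convert Eₐ to J/mol: 59.7 kJ/mol = 59700 J/mol
Step 3: 1/T₂ - 1/T₁ = 1/387 - 1/265 = -1.189606e-03 K⁻¹
Step 4: ln(k₂/k₁) = -59700/8.314 × -1.189606e-03 = 8.54216
Step 5: k₂ = k₁ × exp(8.54216) = 2.924e+00 × 5.12641e+03 = 1.499e+04 s⁻¹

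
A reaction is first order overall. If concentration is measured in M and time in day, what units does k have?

day⁻¹

Step 1: For overall order n, rate = k × (concentration)^n.
Step 2: Rate has units M·day⁻¹; concentration term has units M^1.
Step 3: k = rate / (concentration)^n, so units of k = M^(1-1)·day⁻¹ = day⁻¹.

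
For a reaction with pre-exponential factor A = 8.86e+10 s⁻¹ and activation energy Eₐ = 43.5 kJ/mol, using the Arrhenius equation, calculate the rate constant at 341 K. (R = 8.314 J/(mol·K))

1.92e+04 s⁻¹

Step 1: Use the Arrhenius equation: k = A × exp(-Eₐ/RT)
Step 2: Convert Eₐ to J/mol: 43.5 kJ/mol = 43500 J/mol
Step 3: Calculate the exponent: -Eₐ/(RT) = -43500/(8.314 × 341) = -15.34351
Step 4: k = 8.86e+10 × exp(-15.34351)
Step 5: k = 8.86e+10 × 2.16969e-07 = 1.9223e+04 s⁻¹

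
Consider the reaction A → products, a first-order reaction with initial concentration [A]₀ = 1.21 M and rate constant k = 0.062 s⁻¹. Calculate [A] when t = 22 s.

0.3093 M

Step 1: For a first-order reaction: [A] = [A]₀ × e^(-kt)
Step 2: [A] = 1.21 × e^(-0.062 × 22)
Step 3: [A] = 1.21 × e^(-1.364)
Step 4: [A] = 1.21 × 0.255636 = 0.3093 M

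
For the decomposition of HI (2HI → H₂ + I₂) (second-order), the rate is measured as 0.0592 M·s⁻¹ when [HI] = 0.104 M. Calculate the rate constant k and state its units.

5.473 M⁻¹·s⁻¹

Step 1: rate = k[HI]^2, so k = rate / [HI]^2.
Step 2: k = 0.0592 / (0.104)^2 = 0.0592 / 0.01082.
Step 3: k = 5.473 M⁻¹·s⁻¹.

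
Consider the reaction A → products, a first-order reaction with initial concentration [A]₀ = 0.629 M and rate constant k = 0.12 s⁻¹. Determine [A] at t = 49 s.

0.001758 M

Step 1: For a first-order reaction: [A] = [A]₀ × e^(-kt)
Step 2: [A] = 0.629 × e^(-0.12 × 49)
Step 3: [A] = 0.629 × e^(-5.88)
Step 4: [A] = 0.629 × 0.00279479 = 0.001758 M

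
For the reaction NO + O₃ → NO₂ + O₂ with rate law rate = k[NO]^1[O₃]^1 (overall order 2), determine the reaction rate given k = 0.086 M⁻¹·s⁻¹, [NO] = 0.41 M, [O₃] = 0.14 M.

0.004936 M/s

Step 1: The rate law is rate = k[NO]^1[O₃]^1, overall order = 1+1 = 2
Step 2: Substitute values: rate = 0.086 × (0.41)^1 × (0.14)^1
Step 3: rate = 0.086 × 0.41 × 0.14 = 0.0049364 M/s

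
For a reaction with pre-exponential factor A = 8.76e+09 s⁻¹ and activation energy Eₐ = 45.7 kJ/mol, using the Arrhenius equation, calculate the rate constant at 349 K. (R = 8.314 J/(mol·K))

1.27e+03 s⁻¹

Step 1: Use the Arrhenius equation: k = A × exp(-Eₐ/RT)
Step 2: Convert Eₐ to J/mol: 45.7 kJ/mol = 45700 J/mol
Step 3: Calculate the exponent: -Eₐ/(RT) = -45700/(8.314 × 349) = -15.75001
Step 4: k = 8.76e+09 × exp(-15.75001)
Step 5: k = 8.76e+09 × 1.44497e-07 = 1.2658e+03 s⁻¹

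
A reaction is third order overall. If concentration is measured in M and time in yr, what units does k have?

M⁻²·yr⁻¹

Step 1: For overall order n, rate = k × (concentration)^n.
Step 2: Rate has units M·yr⁻¹; concentration term has units M^3.
Step 3: k = rate / (concentration)^n, so units of k = M^(1-3)·yr⁻¹ = M⁻²·yr⁻¹.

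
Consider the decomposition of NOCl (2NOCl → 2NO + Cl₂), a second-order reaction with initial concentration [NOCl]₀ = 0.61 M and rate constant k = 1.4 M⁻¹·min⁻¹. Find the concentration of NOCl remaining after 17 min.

0.03931 M

Step 1: For a second-order reaction: 1/[NOCl] = 1/[NOCl]₀ + kt
Step 2: 1/[NOCl] = 1/0.61 + 1.4 × 17
Step 3: 1/[NOCl] = 1.639 + 23.8 = 25.44
Step 4: [NOCl] = 1/25.44 = 0.03931 M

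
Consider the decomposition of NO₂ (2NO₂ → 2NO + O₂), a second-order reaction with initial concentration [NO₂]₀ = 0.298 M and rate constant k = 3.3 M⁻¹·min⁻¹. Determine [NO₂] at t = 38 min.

0.007767 M

Step 1: For a second-order reaction: 1/[NO₂] = 1/[NO₂]₀ + kt
Step 2: 1/[NO₂] = 1/0.298 + 3.3 × 38
Step 3: 1/[NO₂] = 3.356 + 125.4 = 128.8
Step 4: [NO₂] = 1/128.8 = 0.007767 M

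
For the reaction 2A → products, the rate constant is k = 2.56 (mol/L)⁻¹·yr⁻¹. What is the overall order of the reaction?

second order (2)

Step 1: The units of k for an nth-order reaction are (concentration)^(1-n)·(time)⁻¹.
Step 2: Here k has units (mol/L)⁻¹·yr⁻¹, so the concentration exponent is -1.
Step 3: 1 - n = -1 ⇒ n = 2. The reaction is second order.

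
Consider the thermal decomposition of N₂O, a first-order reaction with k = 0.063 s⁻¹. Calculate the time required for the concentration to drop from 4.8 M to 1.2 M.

22 s

Step 1: For first-order: t = ln([N₂O]₀/[N₂O])/k
Step 2: t = ln(4.8/1.2)/0.063
Step 3: t = ln(4)/0.063
Step 4: t = 1.386/0.063 = 22 s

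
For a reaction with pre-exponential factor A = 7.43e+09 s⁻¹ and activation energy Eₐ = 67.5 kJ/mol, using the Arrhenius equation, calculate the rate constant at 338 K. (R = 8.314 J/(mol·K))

2.75e-01 s⁻¹

Step 1: Use the Arrhenius equation: k = A × exp(-Eₐ/RT)
Step 2: Convert Eₐ to J/mol: 67.5 kJ/mol = 67500 J/mol
Step 3: Calculate the exponent: -Eₐ/(RT) = -67500/(8.314 × 338) = -24.02022
Step 4: k = 7.43e+09 × exp(-24.02022)
Step 5: k = 7.43e+09 × 3.69957e-11 = 2.7488e-01 s⁻¹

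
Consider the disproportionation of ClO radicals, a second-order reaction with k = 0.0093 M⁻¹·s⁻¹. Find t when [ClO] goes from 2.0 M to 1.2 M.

35.84 s

Step 1: For second-order: t = (1/[ClO] - 1/[ClO]₀)/k
Step 2: t = (1/1.2 - 1/2.0)/0.0093
Step 3: t = (0.8333 - 0.5)/0.0093
Step 4: t = 0.3333/0.0093 = 35.84 s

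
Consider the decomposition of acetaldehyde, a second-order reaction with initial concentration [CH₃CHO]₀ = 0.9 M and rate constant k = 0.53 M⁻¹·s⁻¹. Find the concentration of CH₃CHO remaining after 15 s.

0.1104 M

Step 1: For a second-order reaction: 1/[CH₃CHO] = 1/[CH₃CHO]₀ + kt
Step 2: 1/[CH₃CHO] = 1/0.9 + 0.53 × 15
Step 3: 1/[CH₃CHO] = 1.111 + 7.95 = 9.061
Step 4: [CH₃CHO] = 1/9.061 = 0.1104 M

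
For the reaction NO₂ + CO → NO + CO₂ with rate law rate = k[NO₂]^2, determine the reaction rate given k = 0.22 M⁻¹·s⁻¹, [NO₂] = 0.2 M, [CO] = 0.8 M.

0.0088 M/s

Step 1: The rate law is rate = k[NO₂]^2
Step 2: Note that the rate does not depend on [CO] (zero order in CO).
Step 3: rate = 0.22 × (0.2)^2 = 0.0088 M/s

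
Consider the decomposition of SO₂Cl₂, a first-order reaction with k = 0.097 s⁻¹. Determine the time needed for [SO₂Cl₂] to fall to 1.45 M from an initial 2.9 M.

7.146 s

Step 1: For first-order: t = ln([SO₂Cl₂]₀/[SO₂Cl₂])/k
Step 2: t = ln(2.9/1.45)/0.097
Step 3: t = ln(2)/0.097
Step 4: t = 0.6931/0.097 = 7.146 s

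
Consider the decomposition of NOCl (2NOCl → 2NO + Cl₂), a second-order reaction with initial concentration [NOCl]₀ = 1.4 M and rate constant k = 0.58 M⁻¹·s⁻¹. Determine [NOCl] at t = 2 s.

0.5335 M

Step 1: For a second-order reaction: 1/[NOCl] = 1/[NOCl]₀ + kt
Step 2: 1/[NOCl] = 1/1.4 + 0.58 × 2
Step 3: 1/[NOCl] = 0.7143 + 1.16 = 1.874
Step 4: [NOCl] = 1/1.874 = 0.5335 M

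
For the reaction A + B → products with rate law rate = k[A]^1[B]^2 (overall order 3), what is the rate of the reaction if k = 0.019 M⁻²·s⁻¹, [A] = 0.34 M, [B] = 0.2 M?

0.0002584 M/s

Step 1: The rate law is rate = k[A]^1[B]^2, overall order = 1+2 = 3
Step 2: Substitute values: rate = 0.019 × (0.34)^1 × (0.2)^2
Step 3: rate = 0.019 × 0.34 × 0.04 = 0.0002584 M/s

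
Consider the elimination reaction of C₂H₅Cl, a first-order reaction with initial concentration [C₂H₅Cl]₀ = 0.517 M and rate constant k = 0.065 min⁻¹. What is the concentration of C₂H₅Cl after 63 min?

0.008611 M

Step 1: For a first-order reaction: [C₂H₅Cl] = [C₂H₅Cl]₀ × e^(-kt)
Step 2: [C₂H₅Cl] = 0.517 × e^(-0.065 × 63)
Step 3: [C₂H₅Cl] = 0.517 × e^(-4.095)
Step 4: [C₂H₅Cl] = 0.517 × 0.0166557 = 0.008611 M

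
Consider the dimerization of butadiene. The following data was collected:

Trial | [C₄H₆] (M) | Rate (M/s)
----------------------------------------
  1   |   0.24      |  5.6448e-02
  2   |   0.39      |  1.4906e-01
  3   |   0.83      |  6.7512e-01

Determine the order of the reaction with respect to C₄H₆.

second order (2)

Step 1: Compare trials to find order n where rate₂/rate₁ = ([C₄H₆]₂/[C₄H₆]₁)^n
Step 2: rate₂/rate₁ = 1.4906e-01/5.6448e-02 = 2.641
Step 3: [C₄H₆]₂/[C₄H₆]₁ = 0.39/0.24 = 1.625
Step 4: n = ln(2.641)/ln(1.625) = 2.00 ≈ 2
Step 5: The reaction is second order in C₄H₆.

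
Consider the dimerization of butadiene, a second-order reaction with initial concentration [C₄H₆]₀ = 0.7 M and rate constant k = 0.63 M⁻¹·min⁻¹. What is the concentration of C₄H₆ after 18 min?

0.07832 M

Step 1: For a second-order reaction: 1/[C₄H₆] = 1/[C₄H₆]₀ + kt
Step 2: 1/[C₄H₆] = 1/0.7 + 0.63 × 18
Step 3: 1/[C₄H₆] = 1.429 + 11.34 = 12.77
Step 4: [C₄H₆] = 1/12.77 = 0.07832 M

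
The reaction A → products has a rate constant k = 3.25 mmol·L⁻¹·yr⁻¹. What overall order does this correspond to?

zeroth order (0)

Step 1: The units of k for an nth-order reaction are (concentration)^(1-n)·(time)⁻¹.
Step 2: Here k has units mmol·L⁻¹·yr⁻¹, so the concentration exponent is 1.
Step 3: 1 - n = 1 ⇒ n = 0. The reaction is zeroth order.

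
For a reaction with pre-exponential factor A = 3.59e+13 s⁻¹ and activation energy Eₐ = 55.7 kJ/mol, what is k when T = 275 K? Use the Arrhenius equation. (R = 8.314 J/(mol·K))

9.44e+02 s⁻¹

Step 1: Use the Arrhenius equation: k = A × exp(-Eₐ/RT)
Step 2: Convert Eₐ to J/mol: 55.7 kJ/mol = 55700 J/mol
Step 3: Calculate the exponent: -Eₐ/(RT) = -55700/(8.314 × 275) = -24.36197
Step 4: k = 3.59e+13 × exp(-24.36197)
Step 5: k = 3.59e+13 × 2.62864e-11 = 9.4368e+02 s⁻¹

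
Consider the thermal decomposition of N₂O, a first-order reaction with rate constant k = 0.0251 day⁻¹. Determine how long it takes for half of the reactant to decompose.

27.62 day

Step 1: For a first-order reaction, t₁/₂ = ln(2)/k
Step 2: t₁/₂ = ln(2)/0.0251
Step 3: t₁/₂ = 0.6931/0.0251 = 27.62 day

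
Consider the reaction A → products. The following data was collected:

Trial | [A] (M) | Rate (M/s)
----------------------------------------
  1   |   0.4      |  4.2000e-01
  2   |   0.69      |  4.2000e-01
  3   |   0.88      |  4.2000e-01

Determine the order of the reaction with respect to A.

zeroth order (0)

Step 1: Compare trials - when concentration changes, rate stays constant.
Step 2: rate₂/rate₁ = 4.2000e-01/4.2000e-01 = 1
Step 3: [A]₂/[A]₁ = 0.69/0.4 = 1.725
Step 4: Since rate ratio ≈ (conc ratio)^0, the reaction is zeroth order.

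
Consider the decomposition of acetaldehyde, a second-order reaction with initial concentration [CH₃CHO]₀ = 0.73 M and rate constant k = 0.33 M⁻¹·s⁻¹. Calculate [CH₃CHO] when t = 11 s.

0.2 M

Step 1: For a second-order reaction: 1/[CH₃CHO] = 1/[CH₃CHO]₀ + kt
Step 2: 1/[CH₃CHO] = 1/0.73 + 0.33 × 11
Step 3: 1/[CH₃CHO] = 1.37 + 3.63 = 5
Step 4: [CH₃CHO] = 1/5 = 0.2 M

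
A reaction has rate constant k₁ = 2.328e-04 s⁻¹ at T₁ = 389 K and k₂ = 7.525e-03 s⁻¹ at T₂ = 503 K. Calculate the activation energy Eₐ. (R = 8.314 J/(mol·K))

49.6 kJ/mol

Step 1: Use the two-temperature Arrhenius form: ln(k₂/k₁) = -Eₐ/R × (1/T₂ - 1/T₁)
Step 2: ln(k₂/k₁) = ln(7.525e-03/2.328e-04) = ln(32.3239) = 3.47581
Step 3: 1/T₂ - 1/T₁ = 1/503 - 1/389 = -5.826225e-04 K⁻¹
Step 4: Eₐ = -R × ln(k₂/k₁) / (1/T₂ - 1/T₁) = -8.314 × 3.47581 / -5.826225e-04
Step 5: Eₐ = 4.9600e+04 J/mol = 49.6 kJ/mol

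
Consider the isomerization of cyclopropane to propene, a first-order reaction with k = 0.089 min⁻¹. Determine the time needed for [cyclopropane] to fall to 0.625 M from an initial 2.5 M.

15.58 min

Step 1: For first-order: t = ln([cyclopropane]₀/[cyclopropane])/k
Step 2: t = ln(2.5/0.625)/0.089
Step 3: t = ln(4)/0.089
Step 4: t = 1.386/0.089 = 15.58 min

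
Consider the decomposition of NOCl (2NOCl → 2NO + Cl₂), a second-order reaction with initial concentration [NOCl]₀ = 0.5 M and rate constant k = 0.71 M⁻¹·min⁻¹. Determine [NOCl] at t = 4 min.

0.2066 M

Step 1: For a second-order reaction: 1/[NOCl] = 1/[NOCl]₀ + kt
Step 2: 1/[NOCl] = 1/0.5 + 0.71 × 4
Step 3: 1/[NOCl] = 2 + 2.84 = 4.84
Step 4: [NOCl] = 1/4.84 = 0.2066 M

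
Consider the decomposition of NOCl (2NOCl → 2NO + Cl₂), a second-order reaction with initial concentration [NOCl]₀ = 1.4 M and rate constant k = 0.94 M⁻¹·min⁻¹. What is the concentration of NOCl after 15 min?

0.0675 M

Step 1: For a second-order reaction: 1/[NOCl] = 1/[NOCl]₀ + kt
Step 2: 1/[NOCl] = 1/1.4 + 0.94 × 15
Step 3: 1/[NOCl] = 0.7143 + 14.1 = 14.81
Step 4: [NOCl] = 1/14.81 = 0.0675 M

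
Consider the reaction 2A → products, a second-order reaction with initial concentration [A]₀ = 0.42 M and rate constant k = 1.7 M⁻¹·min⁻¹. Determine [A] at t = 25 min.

0.02228 M

Step 1: For a second-order reaction: 1/[A] = 1/[A]₀ + kt
Step 2: 1/[A] = 1/0.42 + 1.7 × 25
Step 3: 1/[A] = 2.381 + 42.5 = 44.88
Step 4: [A] = 1/44.88 = 0.02228 M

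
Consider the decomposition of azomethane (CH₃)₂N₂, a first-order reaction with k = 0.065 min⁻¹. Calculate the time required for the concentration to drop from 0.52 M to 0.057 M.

34.01 min

Step 1: For first-order: t = ln([azomethane]₀/[azomethane])/k
Step 2: t = ln(0.52/0.057)/0.065
Step 3: t = ln(9.123)/0.065
Step 4: t = 2.211/0.065 = 34.01 min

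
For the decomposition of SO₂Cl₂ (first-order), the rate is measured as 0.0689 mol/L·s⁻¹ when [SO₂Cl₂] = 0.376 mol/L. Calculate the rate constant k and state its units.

0.1832 s⁻¹

Step 1: rate = k[SO₂Cl₂]^1, so k = rate / [SO₂Cl₂]^1.
Step 2: k = 0.0689 / (0.376)^1 = 0.0689 / 0.376.
Step 3: k = 0.1832 s⁻¹.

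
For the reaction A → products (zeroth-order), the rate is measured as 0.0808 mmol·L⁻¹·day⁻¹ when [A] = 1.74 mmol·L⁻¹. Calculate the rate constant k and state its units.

0.0808 mmol·L⁻¹·day⁻¹

Step 1: For a zeroth-order reaction, rate = k (independent of concentration).
Step 2: k = rate = 0.0808 mmol·L⁻¹·day⁻¹.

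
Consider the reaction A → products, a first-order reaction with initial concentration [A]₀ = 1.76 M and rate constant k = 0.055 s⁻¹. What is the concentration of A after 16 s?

0.73 M

Step 1: For a first-order reaction: [A] = [A]₀ × e^(-kt)
Step 2: [A] = 1.76 × e^(-0.055 × 16)
Step 3: [A] = 1.76 × e^(-0.88)
Step 4: [A] = 1.76 × 0.414783 = 0.73 M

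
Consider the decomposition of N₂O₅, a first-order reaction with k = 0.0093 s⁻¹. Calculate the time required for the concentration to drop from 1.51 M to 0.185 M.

225.8 s

Step 1: For first-order: t = ln([N₂O₅]₀/[N₂O₅])/k
Step 2: t = ln(1.51/0.185)/0.0093
Step 3: t = ln(8.162)/0.0093
Step 4: t = 2.1/0.0093 = 225.8 s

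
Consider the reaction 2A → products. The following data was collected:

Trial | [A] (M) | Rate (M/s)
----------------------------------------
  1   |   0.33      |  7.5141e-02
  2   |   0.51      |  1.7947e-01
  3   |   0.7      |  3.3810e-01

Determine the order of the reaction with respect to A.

second order (2)

Step 1: Compare trials to find order n where rate₂/rate₁ = ([A]₂/[A]₁)^n
Step 2: rate₂/rate₁ = 1.7947e-01/7.5141e-02 = 2.388
Step 3: [A]₂/[A]₁ = 0.51/0.33 = 1.545
Step 4: n = ln(2.388)/ln(1.545) = 2.00 ≈ 2
Step 5: The reaction is second order in A.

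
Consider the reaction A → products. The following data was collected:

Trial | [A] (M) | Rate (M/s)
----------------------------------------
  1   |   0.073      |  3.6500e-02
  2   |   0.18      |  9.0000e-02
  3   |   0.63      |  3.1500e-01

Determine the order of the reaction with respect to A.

first order (1)

Step 1: Compare trials to find order n where rate₂/rate₁ = ([A]₂/[A]₁)^n
Step 2: rate₂/rate₁ = 9.0000e-02/3.6500e-02 = 2.466
Step 3: [A]₂/[A]₁ = 0.18/0.073 = 2.466
Step 4: n = ln(2.466)/ln(2.466) = 1.00 ≈ 1
Step 5: The reaction is first order in A.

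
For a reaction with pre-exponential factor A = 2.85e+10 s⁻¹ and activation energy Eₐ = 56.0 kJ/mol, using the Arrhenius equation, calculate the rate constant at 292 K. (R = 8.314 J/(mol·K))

2.73e+00 s⁻¹

Step 1: Use the Arrhenius equation: k = A × exp(-Eₐ/RT)
Step 2: Convert Eₐ to J/mol: 56.0 kJ/mol = 56000 J/mol
Step 3: Calculate the exponent: -Eₐ/(RT) = -56000/(8.314 × 292) = -23.06721
Step 4: k = 2.85e+10 × exp(-23.06721)
Step 5: k = 2.85e+10 × 9.59485e-11 = 2.7345e+00 s⁻¹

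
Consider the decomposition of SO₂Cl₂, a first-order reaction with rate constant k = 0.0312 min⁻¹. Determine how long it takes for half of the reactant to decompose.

22.22 min

Step 1: For a first-order reaction, t₁/₂ = ln(2)/k
Step 2: t₁/₂ = ln(2)/0.0312
Step 3: t₁/₂ = 0.6931/0.0312 = 22.22 min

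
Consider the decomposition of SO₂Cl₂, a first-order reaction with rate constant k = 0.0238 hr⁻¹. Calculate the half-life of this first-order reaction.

29.12 hr

Step 1: For a first-order reaction, t₁/₂ = ln(2)/k
Step 2: t₁/₂ = ln(2)/0.0238
Step 3: t₁/₂ = 0.6931/0.0238 = 29.12 hr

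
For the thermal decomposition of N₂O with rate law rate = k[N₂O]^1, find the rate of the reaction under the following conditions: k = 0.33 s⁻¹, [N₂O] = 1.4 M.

0.462 M/s

Step 1: Identify the rate law: rate = k[N₂O]^1
Step 2: Substitute values: rate = 0.33 × (1.4)^1
Step 3: Calculate: rate = 0.33 × 1.4 = 0.462 M/s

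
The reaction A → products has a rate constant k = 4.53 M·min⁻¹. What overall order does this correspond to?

zeroth order (0)

Step 1: The units of k for an nth-order reaction are (concentration)^(1-n)·(time)⁻¹.
Step 2: Here k has units M·min⁻¹, so the concentration exponent is 1.
Step 3: 1 - n = 1 ⇒ n = 0. The reaction is zeroth order.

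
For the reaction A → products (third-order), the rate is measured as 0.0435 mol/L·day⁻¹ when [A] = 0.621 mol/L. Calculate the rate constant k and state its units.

0.1816 (mol/L)⁻²·day⁻¹

Step 1: rate = k[A]^3, so k = rate / [A]^3.
Step 2: k = 0.0435 / (0.621)^3 = 0.0435 / 0.2395.
Step 3: k = 0.1816 (mol/L)⁻²·day⁻¹.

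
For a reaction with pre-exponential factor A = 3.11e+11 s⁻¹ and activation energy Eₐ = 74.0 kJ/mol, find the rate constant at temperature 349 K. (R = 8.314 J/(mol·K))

2.61e+00 s⁻¹

Step 1: Use the Arrhenius equation: k = A × exp(-Eₐ/RT)
Step 2: Convert Eₐ to J/mol: 74.0 kJ/mol = 74000 J/mol
Step 3: Calculate the exponent: -Eₐ/(RT) = -74000/(8.314 × 349) = -25.50329
Step 4: k = 3.11e+11 × exp(-25.50329)
Step 5: k = 3.11e+11 × 8.39580e-12 = 2.6111e+00 s⁻¹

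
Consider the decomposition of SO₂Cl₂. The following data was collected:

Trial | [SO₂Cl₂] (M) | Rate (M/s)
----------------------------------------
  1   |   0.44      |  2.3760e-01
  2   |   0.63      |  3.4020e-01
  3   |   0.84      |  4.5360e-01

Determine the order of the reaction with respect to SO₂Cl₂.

first order (1)

Step 1: Compare trials to find order n where rate₂/rate₁ = ([SO₂Cl₂]₂/[SO₂Cl₂]₁)^n
Step 2: rate₂/rate₁ = 3.4020e-01/2.3760e-01 = 1.432
Step 3: [SO₂Cl₂]₂/[SO₂Cl₂]₁ = 0.63/0.44 = 1.432
Step 4: n = ln(1.432)/ln(1.432) = 1.00 ≈ 1
Step 5: The reaction is first order in SO₂Cl₂.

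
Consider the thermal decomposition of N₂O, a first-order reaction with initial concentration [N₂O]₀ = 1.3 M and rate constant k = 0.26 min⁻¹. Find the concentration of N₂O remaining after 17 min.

0.01564 M

Step 1: For a first-order reaction: [N₂O] = [N₂O]₀ × e^(-kt)
Step 2: [N₂O] = 1.3 × e^(-0.26 × 17)
Step 3: [N₂O] = 1.3 × e^(-4.42)
Step 4: [N₂O] = 1.3 × 0.0120342 = 0.01564 M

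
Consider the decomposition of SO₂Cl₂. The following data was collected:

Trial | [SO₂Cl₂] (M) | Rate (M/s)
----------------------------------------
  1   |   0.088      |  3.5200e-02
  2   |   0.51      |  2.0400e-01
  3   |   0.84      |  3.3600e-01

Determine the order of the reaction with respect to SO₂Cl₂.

first order (1)

Step 1: Compare trials to find order n where rate₂/rate₁ = ([SO₂Cl₂]₂/[SO₂Cl₂]₁)^n
Step 2: rate₂/rate₁ = 2.0400e-01/3.5200e-02 = 5.795
Step 3: [SO₂Cl₂]₂/[SO₂Cl₂]₁ = 0.51/0.088 = 5.795
Step 4: n = ln(5.795)/ln(5.795) = 1.00 ≈ 1
Step 5: The reaction is first order in SO₂Cl₂.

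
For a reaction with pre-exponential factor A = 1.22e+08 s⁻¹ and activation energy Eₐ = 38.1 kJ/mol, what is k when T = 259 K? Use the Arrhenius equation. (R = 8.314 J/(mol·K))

2.52e+00 s⁻¹

Step 1: Use the Arrhenius equation: k = A × exp(-Eₐ/RT)
Step 2: Convert Eₐ to J/mol: 38.1 kJ/mol = 38100 J/mol
Step 3: Calculate the exponent: -Eₐ/(RT) = -38100/(8.314 × 259) = -17.69356
Step 4: k = 1.22e+08 × exp(-17.69356)
Step 5: k = 1.22e+08 × 2.06911e-08 = 2.5243e+00 s⁻¹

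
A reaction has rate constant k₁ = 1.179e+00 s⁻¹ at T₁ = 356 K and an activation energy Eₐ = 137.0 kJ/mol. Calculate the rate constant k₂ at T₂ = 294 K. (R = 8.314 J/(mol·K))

6.796e-05 s⁻¹

Step 1: Use the two-temperature Arrhenius form: ln(k₂/k₁) = -Eₐ/R × (1/T₂ - 1/T₁)
Step 2: Convert Eₐ to J/mol: 137.0 kJ/mol = 137000 J/mol
Step 3: 1/T₂ - 1/T₁ = 1/294 - 1/356 = 5.923718e-04 K⁻¹
Step 4: ln(k₂/k₁) = -137000/8.314 × 5.923718e-04 = -9.76124
Step 5: k₂ = k₁ × exp(-9.76124) = 1.179e+00 × 5.76431e-05 = 6.796e-05 s⁻¹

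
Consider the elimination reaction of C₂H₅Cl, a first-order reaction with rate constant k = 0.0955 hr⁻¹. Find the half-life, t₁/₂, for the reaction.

7.258 hr

Step 1: For a first-order reaction, t₁/₂ = ln(2)/k
Step 2: t₁/₂ = ln(2)/0.0955
Step 3: t₁/₂ = 0.6931/0.0955 = 7.258 hr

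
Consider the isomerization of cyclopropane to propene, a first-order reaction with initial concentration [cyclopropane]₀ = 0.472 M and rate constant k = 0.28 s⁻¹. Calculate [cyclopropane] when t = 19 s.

0.002309 M

Step 1: For a first-order reaction: [cyclopropane] = [cyclopropane]₀ × e^(-kt)
Step 2: [cyclopropane] = 0.472 × e^(-0.28 × 19)
Step 3: [cyclopropane] = 0.472 × e^(-5.32)
Step 4: [cyclopropane] = 0.472 × 0.00489275 = 0.002309 M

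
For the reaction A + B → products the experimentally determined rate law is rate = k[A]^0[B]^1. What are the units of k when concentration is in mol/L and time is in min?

min⁻¹

Step 1: Overall order = 0 + 1 = 1.
Step 2: rate has units mol/L·min⁻¹; [A]^0[B]^1 has units (mol/L)^1.
Step 3: k = rate/([A]^0[B]^1), so units of k = (mol/L)^(1-1)·min⁻¹ = min⁻¹.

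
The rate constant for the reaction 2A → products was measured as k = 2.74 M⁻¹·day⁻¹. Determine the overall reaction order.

second order (2)

Step 1: The units of k for an nth-order reaction are (concentration)^(1-n)·(time)⁻¹.
Step 2: Here k has units M⁻¹·day⁻¹, so the concentration exponent is -1.
Step 3: 1 - n = -1 ⇒ n = 2. The reaction is second order.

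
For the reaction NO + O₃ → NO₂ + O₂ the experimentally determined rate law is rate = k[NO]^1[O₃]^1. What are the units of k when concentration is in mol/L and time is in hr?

(mol/L)⁻¹·hr⁻¹

Step 1: Overall order = 1 + 1 = 2.
Step 2: rate has units mol/L·hr⁻¹; [NO]^1[O₃]^1 has units (mol/L)^2.
Step 3: k = rate/([NO]^1[O₃]^1), so units of k = (mol/L)^(1-2)·hr⁻¹ = (mol/L)⁻¹·hr⁻¹.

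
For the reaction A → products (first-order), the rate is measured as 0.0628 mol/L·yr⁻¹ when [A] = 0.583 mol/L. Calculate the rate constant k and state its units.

0.1077 yr⁻¹

Step 1: rate = k[A]^1, so k = rate / [A]^1.
Step 2: k = 0.0628 / (0.583)^1 = 0.0628 / 0.583.
Step 3: k = 0.1077 yr⁻¹.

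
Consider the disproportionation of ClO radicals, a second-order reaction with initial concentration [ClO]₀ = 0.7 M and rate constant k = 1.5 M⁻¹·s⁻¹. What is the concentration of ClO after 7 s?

0.08383 M

Step 1: For a second-order reaction: 1/[ClO] = 1/[ClO]₀ + kt
Step 2: 1/[ClO] = 1/0.7 + 1.5 × 7
Step 3: 1/[ClO] = 1.429 + 10.5 = 11.93
Step 4: [ClO] = 1/11.93 = 0.08383 M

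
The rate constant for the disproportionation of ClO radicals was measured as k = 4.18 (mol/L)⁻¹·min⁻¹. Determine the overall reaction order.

second order (2)

Step 1: The units of k for an nth-order reaction are (concentration)^(1-n)·(time)⁻¹.
Step 2: Here k has units (mol/L)⁻¹·min⁻¹, so the concentration exponent is -1.
Step 3: 1 - n = -1 ⇒ n = 2. The reaction is second order.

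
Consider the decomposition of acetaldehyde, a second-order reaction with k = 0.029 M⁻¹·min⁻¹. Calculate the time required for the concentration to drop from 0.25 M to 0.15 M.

91.95 min

Step 1: For second-order: t = (1/[CH₃CHO] - 1/[CH₃CHO]₀)/k
Step 2: t = (1/0.15 - 1/0.25)/0.029
Step 3: t = (6.667 - 4)/0.029
Step 4: t = 2.667/0.029 = 91.95 min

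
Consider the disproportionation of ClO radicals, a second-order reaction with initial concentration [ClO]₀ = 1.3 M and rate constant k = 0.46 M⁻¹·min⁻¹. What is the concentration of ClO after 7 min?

0.2507 M

Step 1: For a second-order reaction: 1/[ClO] = 1/[ClO]₀ + kt
Step 2: 1/[ClO] = 1/1.3 + 0.46 × 7
Step 3: 1/[ClO] = 0.7692 + 3.22 = 3.989
Step 4: [ClO] = 1/3.989 = 0.2507 M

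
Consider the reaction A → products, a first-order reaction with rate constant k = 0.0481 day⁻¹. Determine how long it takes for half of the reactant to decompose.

14.41 day

Step 1: For a first-order reaction, t₁/₂ = ln(2)/k
Step 2: t₁/₂ = ln(2)/0.0481
Step 3: t₁/₂ = 0.6931/0.0481 = 14.41 day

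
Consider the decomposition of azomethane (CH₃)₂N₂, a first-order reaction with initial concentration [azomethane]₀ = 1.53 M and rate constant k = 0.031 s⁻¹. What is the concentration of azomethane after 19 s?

0.849 M

Step 1: For a first-order reaction: [azomethane] = [azomethane]₀ × e^(-kt)
Step 2: [azomethane] = 1.53 × e^(-0.031 × 19)
Step 3: [azomethane] = 1.53 × e^(-0.589)
Step 4: [azomethane] = 1.53 × 0.554882 = 0.849 M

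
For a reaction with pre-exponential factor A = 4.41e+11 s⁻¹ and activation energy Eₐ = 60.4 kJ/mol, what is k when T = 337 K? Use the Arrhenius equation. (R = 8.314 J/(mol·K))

1.91e+02 s⁻¹

Step 1: Use the Arrhenius equation: k = A × exp(-Eₐ/RT)
Step 2: Convert Eₐ to J/mol: 60.4 kJ/mol = 60400 J/mol
Step 3: Calculate the exponent: -Eₐ/(RT) = -60400/(8.314 × 337) = -21.55743
Step 4: k = 4.41e+11 × exp(-21.55743)
Step 5: k = 4.41e+11 × 4.34237e-10 = 1.9150e+02 s⁻¹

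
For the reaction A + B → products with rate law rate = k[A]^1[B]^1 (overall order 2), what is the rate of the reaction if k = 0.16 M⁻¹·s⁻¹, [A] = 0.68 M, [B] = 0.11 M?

0.01197 M/s

Step 1: The rate law is rate = k[A]^1[B]^1, overall order = 1+1 = 2
Step 2: Substitute values: rate = 0.16 × (0.68)^1 × (0.11)^1
Step 3: rate = 0.16 × 0.68 × 0.11 = 0.011968 M/s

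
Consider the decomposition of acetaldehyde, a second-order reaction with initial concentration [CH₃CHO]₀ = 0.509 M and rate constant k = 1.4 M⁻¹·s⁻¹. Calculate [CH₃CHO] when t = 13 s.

0.04959 M

Step 1: For a second-order reaction: 1/[CH₃CHO] = 1/[CH₃CHO]₀ + kt
Step 2: 1/[CH₃CHO] = 1/0.509 + 1.4 × 13
Step 3: 1/[CH₃CHO] = 1.965 + 18.2 = 20.16
Step 4: [CH₃CHO] = 1/20.16 = 0.04959 M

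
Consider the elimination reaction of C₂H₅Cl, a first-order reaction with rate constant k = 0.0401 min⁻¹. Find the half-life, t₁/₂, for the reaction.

17.29 min

Step 1: For a first-order reaction, t₁/₂ = ln(2)/k
Step 2: t₁/₂ = ln(2)/0.0401
Step 3: t₁/₂ = 0.6931/0.0401 = 17.29 min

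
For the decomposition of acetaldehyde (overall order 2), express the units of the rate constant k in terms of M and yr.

M⁻¹·yr⁻¹

Step 1: For overall order n, rate = k × (concentration)^n.
Step 2: Rate has units M·yr⁻¹; concentration term has units M^2.
Step 3: k = rate / (concentration)^n, so units of k = M^(1-2)·yr⁻¹ = M⁻¹·yr⁻¹.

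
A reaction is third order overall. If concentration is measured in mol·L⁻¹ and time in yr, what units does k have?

(mol·L⁻¹)⁻²·yr⁻¹

Step 1: For overall order n, rate = k × (concentration)^n.
Step 2: Rate has units mol·L⁻¹·yr⁻¹; concentration term has units (mol·L⁻¹)^3.
Step 3: k = rate / (concentration)^n, so units of k = (mol·L⁻¹)^(1-3)·yr⁻¹ = (mol·L⁻¹)⁻²·yr⁻¹.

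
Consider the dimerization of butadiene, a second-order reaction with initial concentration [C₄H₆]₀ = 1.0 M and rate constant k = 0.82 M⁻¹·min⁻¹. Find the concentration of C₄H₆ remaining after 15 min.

0.07519 M

Step 1: For a second-order reaction: 1/[C₄H₆] = 1/[C₄H₆]₀ + kt
Step 2: 1/[C₄H₆] = 1/1.0 + 0.82 × 15
Step 3: 1/[C₄H₆] = 1 + 12.3 = 13.3
Step 4: [C₄H₆] = 1/13.3 = 0.07519 M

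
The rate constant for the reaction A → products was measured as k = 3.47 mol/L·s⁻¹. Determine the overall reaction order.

zeroth order (0)

Step 1: The units of k for an nth-order reaction are (concentration)^(1-n)·(time)⁻¹.
Step 2: Here k has units mol/L·s⁻¹, so the concentration exponent is 1.
Step 3: 1 - n = 1 ⇒ n = 0. The reaction is zeroth order.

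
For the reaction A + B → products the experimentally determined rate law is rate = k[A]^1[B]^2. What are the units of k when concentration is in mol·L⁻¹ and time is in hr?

(mol·L⁻¹)⁻²·hr⁻¹

Step 1: Overall order = 1 + 2 = 3.
Step 2: rate has units mol·L⁻¹·hr⁻¹; [A]^1[B]^2 has units (mol·L⁻¹)^3.
Step 3: k = rate/([A]^1[B]^2), so units of k = (mol·L⁻¹)^(1-3)·hr⁻¹ = (mol·L⁻¹)⁻²·hr⁻¹.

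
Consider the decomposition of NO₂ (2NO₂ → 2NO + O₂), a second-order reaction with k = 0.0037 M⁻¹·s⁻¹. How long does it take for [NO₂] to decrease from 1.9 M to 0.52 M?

377.5 s

Step 1: For second-order: t = (1/[NO₂] - 1/[NO₂]₀)/k
Step 2: t = (1/0.52 - 1/1.9)/0.0037
Step 3: t = (1.923 - 0.5263)/0.0037
Step 4: t = 1.397/0.0037 = 377.5 s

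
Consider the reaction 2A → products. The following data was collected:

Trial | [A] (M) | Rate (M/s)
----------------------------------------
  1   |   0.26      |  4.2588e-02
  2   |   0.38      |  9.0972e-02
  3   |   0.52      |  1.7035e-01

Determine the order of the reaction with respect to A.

second order (2)

Step 1: Compare trials to find order n where rate₂/rate₁ = ([A]₂/[A]₁)^n
Step 2: rate₂/rate₁ = 9.0972e-02/4.2588e-02 = 2.136
Step 3: [A]₂/[A]₁ = 0.38/0.26 = 1.462
Step 4: n = ln(2.136)/ln(1.462) = 2.00 ≈ 2
Step 5: The reaction is second order in A.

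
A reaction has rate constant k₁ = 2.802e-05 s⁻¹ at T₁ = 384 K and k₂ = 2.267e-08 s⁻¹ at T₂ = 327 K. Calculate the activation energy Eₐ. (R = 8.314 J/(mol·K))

130.4 kJ/mol

Step 1: Use the two-temperature Arrhenius form: ln(k₂/k₁) = -Eₐ/R × (1/T₂ - 1/T₁)
Step 2: ln(k₂/k₁) = ln(2.267e-08/2.802e-05) = ln(0.000809065) = -7.11963
Step 3: 1/T₂ - 1/T₁ = 1/327 - 1/384 = 4.539373e-04 K⁻¹
Step 4: Eₐ = -R × ln(k₂/k₁) / (1/T₂ - 1/T₁) = -8.314 × -7.11963 / 4.539373e-04
Step 5: Eₐ = 1.3040e+05 J/mol = 130.4 kJ/mol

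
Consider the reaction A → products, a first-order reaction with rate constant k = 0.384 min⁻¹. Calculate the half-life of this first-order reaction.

1.805 min

Step 1: For a first-order reaction, t₁/₂ = ln(2)/k
Step 2: t₁/₂ = ln(2)/0.384
Step 3: t₁/₂ = 0.6931/0.384 = 1.805 min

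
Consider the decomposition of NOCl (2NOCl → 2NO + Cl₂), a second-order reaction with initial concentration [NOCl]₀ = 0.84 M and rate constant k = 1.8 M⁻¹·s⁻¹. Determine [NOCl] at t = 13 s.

0.04067 M

Step 1: For a second-order reaction: 1/[NOCl] = 1/[NOCl]₀ + kt
Step 2: 1/[NOCl] = 1/0.84 + 1.8 × 13
Step 3: 1/[NOCl] = 1.19 + 23.4 = 24.59
Step 4: [NOCl] = 1/24.59 = 0.04067 M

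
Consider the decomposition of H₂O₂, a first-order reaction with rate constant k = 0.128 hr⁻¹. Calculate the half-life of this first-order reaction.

5.415 hr

Step 1: For a first-order reaction, t₁/₂ = ln(2)/k
Step 2: t₁/₂ = ln(2)/0.128
Step 3: t₁/₂ = 0.6931/0.128 = 5.415 hr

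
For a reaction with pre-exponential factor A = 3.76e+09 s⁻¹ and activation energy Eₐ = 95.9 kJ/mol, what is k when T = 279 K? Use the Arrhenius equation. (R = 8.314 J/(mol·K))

4.17e-09 s⁻¹

Step 1: Use the Arrhenius equation: k = A × exp(-Eₐ/RT)
Step 2: Convert Eₐ to J/mol: 95.9 kJ/mol = 95900 J/mol
Step 3: Calculate the exponent: -Eₐ/(RT) = -95900/(8.314 × 279) = -41.34323
Step 4: k = 3.76e+09 × exp(-41.34323)
Step 5: k = 3.76e+09 × 1.10883e-18 = 4.1692e-09 s⁻¹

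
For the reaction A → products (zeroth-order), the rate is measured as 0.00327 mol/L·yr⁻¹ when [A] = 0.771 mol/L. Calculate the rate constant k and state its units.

0.00327 mol/L·yr⁻¹

Step 1: For a zeroth-order reaction, rate = k (independent of concentration).
Step 2: k = rate = 0.00327 mol/L·yr⁻¹.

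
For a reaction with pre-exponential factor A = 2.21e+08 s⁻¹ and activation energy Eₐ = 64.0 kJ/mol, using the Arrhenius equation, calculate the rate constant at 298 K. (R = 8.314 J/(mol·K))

1.34e-03 s⁻¹

Step 1: Use the Arrhenius equation: k = A × exp(-Eₐ/RT)
Step 2: Convert Eₐ to J/mol: 64.0 kJ/mol = 64000 J/mol
Step 3: Calculate the exponent: -Eₐ/(RT) = -64000/(8.314 × 298) = -25.83174
Step 4: k = 2.21e+08 × exp(-25.83174)
Step 5: k = 2.21e+08 × 6.04530e-12 = 1.3360e-03 s⁻¹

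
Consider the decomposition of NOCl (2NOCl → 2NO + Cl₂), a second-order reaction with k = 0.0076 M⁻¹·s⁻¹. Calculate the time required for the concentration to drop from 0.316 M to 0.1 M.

899.4 s

Step 1: For second-order: t = (1/[NOCl] - 1/[NOCl]₀)/k
Step 2: t = (1/0.1 - 1/0.316)/0.0076
Step 3: t = (10 - 3.165)/0.0076
Step 4: t = 6.835/0.0076 = 899.4 s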